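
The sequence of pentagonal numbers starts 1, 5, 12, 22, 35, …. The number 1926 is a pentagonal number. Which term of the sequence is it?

36

Set n(3n−1)/2 = 1926, giving 3n² − n − 3852 = 0.
The discriminant is 1 + 24·1926 = 46225, and √46225 = 215.
So n = (1 + 215) / 6 = 216/6 = 36.
Check: 36·(3·36 − 1)/2 = 1926. ✓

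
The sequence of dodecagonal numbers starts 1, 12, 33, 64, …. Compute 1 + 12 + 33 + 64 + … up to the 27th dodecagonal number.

Σ i(5i−4) = 5Σi² − 4Σi over i = 1..27.
Σi = 378 and Σi² = 6930.
5·6930 − 4·378 = 33138.

33138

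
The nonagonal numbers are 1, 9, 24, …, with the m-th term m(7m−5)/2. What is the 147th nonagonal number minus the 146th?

Consecutive nonagonal numbers differ by 7n − 6: here 7·147 − 6 = 1023.

1023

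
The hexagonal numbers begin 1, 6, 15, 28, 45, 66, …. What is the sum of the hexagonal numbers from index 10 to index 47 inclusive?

Σ i(2i−1) = 2Σi² − Σi over i = 10..47.
Σi = 1128 − 45 = 1083 and Σi² = 35720 − 285 = 35435.
2·35435 − 1·1083 = 69787.

69787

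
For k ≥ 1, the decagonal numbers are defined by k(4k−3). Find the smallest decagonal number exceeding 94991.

95635

Solve n(4n−3) > 94991 for integer n.
The largest n with value ≤ 94991 is 154 (since 94402 ≤ 94991 < 95635), so the first above is n = 155, value 95635.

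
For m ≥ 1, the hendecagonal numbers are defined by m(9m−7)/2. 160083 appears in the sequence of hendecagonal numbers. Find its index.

Set n(9n−7)/2 = 160083, giving 9n² − 7n − 320166 = 0.
So n = (7 + 3395) / 18 = 3402/18 = 189.
Check: 189·(9·189 − 7)/2 = 160083. ✓

189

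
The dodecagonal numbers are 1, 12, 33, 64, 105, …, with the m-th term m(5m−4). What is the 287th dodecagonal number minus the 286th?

2861

Consecutive dodecagonal numbers differ by 10n − 9: here 10·287 − 9 = 2861.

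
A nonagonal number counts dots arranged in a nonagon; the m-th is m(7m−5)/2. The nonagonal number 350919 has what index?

Set n(7n−5)/2 = 350919, giving 7n² − 5n − 701838 = 0.
So n = (5 + 4433) / 14 = 4438/14 = 317.
Check: 317·(7·317 − 5)/2 = 350919. ✓

317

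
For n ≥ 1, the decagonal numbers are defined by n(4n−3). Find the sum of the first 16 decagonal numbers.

Σ i(4i−3) = 4Σi² − 3Σi over i = 1..16.
Σi = 136 and Σi² = 1496.
4·1496 − 3·136 = 5576.

5576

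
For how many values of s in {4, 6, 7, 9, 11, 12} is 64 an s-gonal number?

s = 4: P(4, 8) = 64. ✓
s = 6: P(6, 5) = 45 and P(6, 6) = 66; 64 is not s-gonal.
s = 7: P(7, 5) = 55 and P(7, 6) = 81; 64 is not s-gonal.
s = 9: P(9, 4) = 46 and P(9, 5) = 75; 64 is not s-gonal.
s = 11: P(11, 4) = 58 and P(11, 5) = 95; 64 is not s-gonal.
s = 12: P(12, 4) = 64. ✓
Hits: s ∈ {4, 12} → 2.

2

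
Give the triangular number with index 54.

The 54th triangular number is n(n+1)/2 with n = 54.
54·55/2 = 2970/2 = 1485.

1485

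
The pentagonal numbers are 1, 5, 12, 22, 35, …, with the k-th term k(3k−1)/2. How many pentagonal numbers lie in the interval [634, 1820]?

The n-th pentagonal number is n(3n−1)/2.
Smallest index with value ≥ 634: n = 21 (giving 651).
Largest index with value ≤ 1820: n = 35 (giving 1820).
Indices 21 through 35: 15 terms.

15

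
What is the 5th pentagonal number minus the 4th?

13

Consecutive pentagonal numbers differ by 3n − 2: here 3·5 − 2 = 13.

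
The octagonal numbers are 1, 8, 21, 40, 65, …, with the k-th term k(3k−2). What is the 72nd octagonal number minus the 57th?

5775

72·(3·72 − 2) = 15408 and 57·(3·57 − 2) = 9633.
Difference: 15408 − 9633 = 5775.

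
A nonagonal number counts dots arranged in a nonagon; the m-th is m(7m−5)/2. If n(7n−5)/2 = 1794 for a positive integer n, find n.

Set n(7n−5)/2 = 1794, giving 7n² − 5n − 3588 = 0.
The discriminant is 25 + 56·1794 = 100489, and √100489 = 317.
So n = (5 + 317) / 14 = 322/14 = 23.

23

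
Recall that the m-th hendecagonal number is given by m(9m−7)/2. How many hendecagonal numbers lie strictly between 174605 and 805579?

226

The n-th hendecagonal number is n(9n−7)/2.
Smallest index with value > 174605: n = 198 (giving 175725).
Largest index with value < 805579: n = 423 (giving 803700).
Indices 198 through 423: 226 terms.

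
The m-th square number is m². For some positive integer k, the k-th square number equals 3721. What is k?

We need n² = 3721, so n = √3721 = 61.

61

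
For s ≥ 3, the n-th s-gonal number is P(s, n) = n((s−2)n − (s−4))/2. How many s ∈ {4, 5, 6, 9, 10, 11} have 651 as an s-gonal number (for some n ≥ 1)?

s = 4: P(4, 25) = 625 and P(4, 26) = 676; 651 is not s-gonal.
s = 5: P(5, 21) = 651. ✓
s = 6: P(6, 18) = 630 and P(6, 19) = 703; 651 is not s-gonal.
s = 9: P(9, 14) = 651. ✓
s = 10: P(10, 13) = 637 and P(10, 14) = 742; 651 is not s-gonal.
s = 11: P(11, 12) = 606 and P(11, 13) = 715; 651 is not s-gonal.
Hits: s ∈ {5, 9} → 2.

2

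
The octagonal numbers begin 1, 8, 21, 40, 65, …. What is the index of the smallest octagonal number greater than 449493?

388

Solve n(3n−2) > 449493 for integer n.
The largest n with value ≤ 449493 is 387 (since 448533 ≤ 449493 < 450856), so the first above is n = 388, value 450856.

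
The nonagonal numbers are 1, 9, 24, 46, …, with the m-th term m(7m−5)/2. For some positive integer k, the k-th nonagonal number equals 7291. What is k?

Set n(7n−5)/2 = 7291, giving 7n² − 5n − 14582 = 0.
The discriminant is 25 + 56·7291 = 408321, and √408321 = 639.
So n = (5 + 639) / 14 = 644/14 = 46.
Check: 46·(7·46 − 5)/2 = 7291. ✓

46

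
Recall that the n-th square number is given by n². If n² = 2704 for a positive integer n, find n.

52

We need n² = 2704, so n = √2704 = 52.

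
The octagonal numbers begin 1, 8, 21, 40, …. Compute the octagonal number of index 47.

47·(3·47 − 2) = 47·139 = 6533.

6533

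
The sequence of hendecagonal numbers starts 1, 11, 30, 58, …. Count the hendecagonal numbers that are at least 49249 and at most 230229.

The n-th hendecagonal number is n(9n−7)/2.
Smallest index with value ≥ 49249: n = 106 (giving 50191).
Largest index with value ≤ 230229: n = 226 (giving 229051).
Indices 106 through 226: 121 terms.

121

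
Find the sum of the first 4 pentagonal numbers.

40

Σ i(3i−1)/2 = (3Σi² − Σi) / 2 over i = 1..4.
Σi = 10 and Σi² = 30.
(3·30 − 1·10) / 2 = 80/2 = 40.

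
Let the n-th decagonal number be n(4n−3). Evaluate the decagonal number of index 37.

5365

The 37th decagonal number is n(4n−3) with n = 37.
37·(4·37 − 3) = 37·145 = 5365.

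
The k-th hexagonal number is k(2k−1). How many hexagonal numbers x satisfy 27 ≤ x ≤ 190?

7

The n-th hexagonal number is n(2n−1).
Smallest index with value ≥ 27: n = 4 (giving 28).
Largest index with value ≤ 190: n = 10 (giving 190).
Indices 4 through 10: 7 terms.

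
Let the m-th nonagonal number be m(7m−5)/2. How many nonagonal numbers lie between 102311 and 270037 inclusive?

The n-th nonagonal number is n(7n−5)/2.
Smallest index with value ≥ 102311: n = 172 (giving 103114).
Largest index with value ≤ 270037: n = 278 (giving 269799).
Indices 172 through 278: 107 terms.

107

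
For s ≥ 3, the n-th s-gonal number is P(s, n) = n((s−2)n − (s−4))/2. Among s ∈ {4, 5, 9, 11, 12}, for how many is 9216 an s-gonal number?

1

s = 4: P(4, 96) = 9216. ✓
s = 5: P(5, 78) = 9087 and P(5, 79) = 9322; 9216 is not s-gonal.
s = 9: P(9, 51) = 8976 and P(9, 52) = 9334; 9216 is not s-gonal.
s = 11: P(11, 45) = 8955 and P(11, 46) = 9361; 9216 is not s-gonal.
s = 12: P(12, 43) = 9073 and P(12, 44) = 9504; 9216 is not s-gonal.
Hits: s ∈ {4} → 1.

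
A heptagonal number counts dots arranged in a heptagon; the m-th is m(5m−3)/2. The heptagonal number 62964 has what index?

159

Set n(5n−3)/2 = 62964, giving 5n² − 3n − 125928 = 0.
The discriminant is 9 + 40·62964 = 2518569, and √2518569 = 1587.
So n = (3 + 1587) / 10 = 1590/10 = 159.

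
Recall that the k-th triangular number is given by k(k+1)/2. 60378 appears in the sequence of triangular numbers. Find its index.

347

Set n(n+1)/2 = 60378, giving n² + n − 120756 = 0.
So n = (-1 + 695) / 2 = 694/2 = 347.
Check: 347·348/2 = 60378. ✓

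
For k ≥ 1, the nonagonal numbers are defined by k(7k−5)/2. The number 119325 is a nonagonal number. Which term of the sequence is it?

Set n(7n−5)/2 = 119325, giving 7n² − 5n − 238650 = 0.
So n = (5 + 2585) / 14 = 2590/14 = 185.

185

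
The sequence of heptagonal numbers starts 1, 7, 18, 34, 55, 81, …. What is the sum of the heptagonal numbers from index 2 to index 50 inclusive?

105399

Σ i(5i−3)/2 = (5Σi² − 3Σi) / 2 over i = 2..50.
Σi = 1275 − 1 = 1274 and Σi² = 42925 − 1 = 42924.
(5·42924 − 3·1274) / 2 = 210798/2 = 105399.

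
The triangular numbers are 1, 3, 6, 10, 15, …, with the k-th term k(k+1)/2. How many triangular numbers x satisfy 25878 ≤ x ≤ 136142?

295

The n-th triangular number is n(n+1)/2.
Smallest index with value ≥ 25878: n = 227 (giving 25878).
Largest index with value ≤ 136142: n = 521 (giving 135981).
Indices 227 through 521: 295 terms.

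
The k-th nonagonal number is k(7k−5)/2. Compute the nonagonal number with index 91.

28756

The 91st nonagonal number is n(7n−5)/2 with n = 91.
91·(7·91 − 5)/2 = 91·632/2 = 91·316 = 28756.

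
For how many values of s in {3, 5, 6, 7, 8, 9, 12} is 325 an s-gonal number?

3

s = 3: P(3, 25) = 325. ✓
s = 5: P(5, 14) = 287 and P(5, 15) = 330; 325 is not s-gonal.
s = 6: P(6, 13) = 325. ✓
s = 7: P(7, 11) = 286 and P(7, 12) = 342; 325 is not s-gonal.
s = 8: P(8, 10) = 280 and P(8, 11) = 341; 325 is not s-gonal.
s = 9: P(9, 10) = 325. ✓
s = 12: P(12, 8) = 288 and P(12, 9) = 369; 325 is not s-gonal.
Hits: s ∈ {3, 6, 9} → 3.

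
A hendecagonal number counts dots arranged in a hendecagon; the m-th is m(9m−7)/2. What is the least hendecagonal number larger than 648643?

Solve n(9n−7)/2 > 648643 for integer n.
The largest n with value ≤ 648643 is 380 (since 648470 ≤ 648643 < 651891), so the first above is n = 381, value 651891.

651891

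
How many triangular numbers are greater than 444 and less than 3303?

The n-th triangular number is n(n+1)/2.
Smallest index with value > 444: n = 30 (giving 465).
Largest index with value < 3303: n = 80 (giving 3240).
Indices 30 through 80: 51 terms.

51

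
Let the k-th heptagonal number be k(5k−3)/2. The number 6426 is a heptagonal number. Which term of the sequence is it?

51

Set n(5n−3)/2 = 6426, giving 5n² − 3n − 12852 = 0.
So n = (3 + 507) / 10 = 510/10 = 51.
Check: 51·(5·51 − 3)/2 = 6426. ✓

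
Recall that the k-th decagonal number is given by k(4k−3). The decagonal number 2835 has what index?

Set n(4n−3) = 2835, giving 4n² − 3n − 2835 = 0.
The discriminant is 9 + 16·2835 = 45369, and √45369 = 213.
So n = (3 + 213) / 8 = 216/8 = 27.

27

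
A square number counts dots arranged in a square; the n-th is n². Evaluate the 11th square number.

The 11th square number is n² with n = 11.
11² = 121.

121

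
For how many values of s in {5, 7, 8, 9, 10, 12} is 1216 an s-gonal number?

2

s = 5: P(5, 28) = 1162 and P(5, 29) = 1247; 1216 is not s-gonal.
s = 7: P(7, 22) = 1177 and P(7, 23) = 1288; 1216 is not s-gonal.
s = 8: P(8, 20) = 1160 and P(8, 21) = 1281; 1216 is not s-gonal.
s = 9: P(9, 19) = 1216. ✓
s = 10: P(10, 17) = 1105 and P(10, 18) = 1242; 1216 is not s-gonal.
s = 12: P(12, 16) = 1216. ✓
Hits: s ∈ {9, 12} → 2.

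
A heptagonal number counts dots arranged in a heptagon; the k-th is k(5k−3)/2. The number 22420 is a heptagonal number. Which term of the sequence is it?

Set n(5n−3)/2 = 22420, giving 5n² − 3n − 44840 = 0.
The discriminant is 9 + 40·22420 = 896809, and √896809 = 947.
So n = (3 + 947) / 10 = 950/10 = 95.

95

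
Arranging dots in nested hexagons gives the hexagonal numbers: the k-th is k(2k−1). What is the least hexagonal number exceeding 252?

Solve n(2n−1) > 252 for integer n.
The largest n with value ≤ 252 is 11 (since 231 ≤ 252 < 276), so the first above is n = 12, value 276.

276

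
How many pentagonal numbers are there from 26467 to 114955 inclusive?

The n-th pentagonal number is n(3n−1)/2.
Smallest index with value ≥ 26467: n = 133 (giving 26467).
Largest index with value ≤ 114955: n = 277 (giving 114955).
Indices 133 through 277: 145 terms.

145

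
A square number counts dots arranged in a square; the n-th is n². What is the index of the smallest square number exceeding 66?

Solve n² > 66 for integer n.
The largest n with value ≤ 66 is 8 (since 64 ≤ 66 < 81), so the first above is n = 9, value 81.

9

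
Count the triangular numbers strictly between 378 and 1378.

The n-th triangular number is n(n+1)/2.
Smallest index with value > 378: n = 28 (giving 406).
Largest index with value < 1378: n = 51 (giving 1326).
Indices 28 through 51: 24 terms.

24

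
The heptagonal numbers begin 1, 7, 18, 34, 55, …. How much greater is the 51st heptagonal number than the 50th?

Consecutive heptagonal numbers differ by 5n − 4: here 5·51 − 4 = 251.

251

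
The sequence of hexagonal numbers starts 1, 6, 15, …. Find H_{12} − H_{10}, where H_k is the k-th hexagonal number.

12·(2·12 − 1) = 276 and 10·(2·10 − 1) = 190.
Difference: 276 − 190 = 86.

86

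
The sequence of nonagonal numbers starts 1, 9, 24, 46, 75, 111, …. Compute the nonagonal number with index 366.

467931

366·(7·366 − 5)/2 = 366·2557/2 = 467931.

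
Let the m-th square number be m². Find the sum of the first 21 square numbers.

3311

Σ_{i=1}^{21} i² = 21·22·43/6 = 3311.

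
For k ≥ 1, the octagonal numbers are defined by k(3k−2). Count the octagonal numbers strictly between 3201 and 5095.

8

The n-th octagonal number is n(3n−2).
Smallest index with value > 3201: n = 34 (giving 3400).
Largest index with value < 5095: n = 41 (giving 4961).
Indices 34 through 41: 8 terms.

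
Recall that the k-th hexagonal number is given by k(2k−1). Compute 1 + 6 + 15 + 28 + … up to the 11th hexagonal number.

Σ i(2i−1) = 2Σi² − Σi over i = 1..11.
Σi = 66 and Σi² = 506.
2·506 − 1·66 = 946.

946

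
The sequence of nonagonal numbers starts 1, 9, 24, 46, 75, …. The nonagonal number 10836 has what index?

Set n(7n−5)/2 = 10836, giving 7n² − 5n − 21672 = 0.
The discriminant is 25 + 56·10836 = 606841, and √606841 = 779.
So n = (5 + 779) / 14 = 784/14 = 56.

56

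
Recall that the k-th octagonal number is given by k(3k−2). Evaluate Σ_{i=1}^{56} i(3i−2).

177156

Σ i(3i−2) = 3Σi² − 2Σi over i = 1..56.
Σi = 1596 and Σi² = 60116.
3·60116 − 2·1596 = 177156.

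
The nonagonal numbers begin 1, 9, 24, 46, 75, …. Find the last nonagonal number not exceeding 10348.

Solve n(7n−5)/2 ≤ 10348 for integer n.
n = 54 gives 10071 ≤ 10348, while n = 55 gives 10450 > 10348; so the answer is 10071.

10071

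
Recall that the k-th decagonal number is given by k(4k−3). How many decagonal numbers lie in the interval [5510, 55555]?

81

The n-th decagonal number is n(4n−3).
Smallest index with value ≥ 5510: n = 38 (giving 5662).
Largest index with value ≤ 55555: n = 118 (giving 55342).
Indices 38 through 118: 81 terms.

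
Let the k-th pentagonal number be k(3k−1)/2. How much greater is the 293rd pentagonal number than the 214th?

60040

293·(3·293 − 1)/2 = 128627 and 214·(3·214 − 1)/2 = 68587.
Difference: 128627 − 68587 = 60040.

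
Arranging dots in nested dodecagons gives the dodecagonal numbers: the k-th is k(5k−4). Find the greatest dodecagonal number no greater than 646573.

646560

Solve n(5n−4) ≤ 646573 for integer n.
n = 360 gives 646560 ≤ 646573, while n = 361 gives 650161 > 646573; so the answer is 646560.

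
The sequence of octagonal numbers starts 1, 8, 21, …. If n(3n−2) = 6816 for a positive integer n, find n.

Set n(3n−2) = 6816, giving 3n² − 2n − 6816 = 0.
The discriminant is 4 + 12·6816 = 81796, and √81796 = 286.
So n = (2 + 286) / 6 = 288/6 = 48.

48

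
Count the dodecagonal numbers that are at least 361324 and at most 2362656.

418

The n-th dodecagonal number is n(5n−4).
Smallest index with value ≥ 361324: n = 270 (giving 363420).
Largest index with value ≤ 2362656: n = 687 (giving 2357097).
Indices 270 through 687: 418 terms.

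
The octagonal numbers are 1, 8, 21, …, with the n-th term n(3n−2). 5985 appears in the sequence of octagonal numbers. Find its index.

45

Set n(3n−2) = 5985, giving 3n² − 2n − 5985 = 0.
So n = (2 + 268) / 6 = 270/6 = 45.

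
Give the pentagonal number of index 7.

The 7th pentagonal number is n(3n−1)/2 with n = 7.
7·(3·7 − 1)/2 = 7·20/2 = 7·10 = 70.

70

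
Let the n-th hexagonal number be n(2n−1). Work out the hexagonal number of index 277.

The 277th hexagonal number is n(2n−1) with n = 277.
277·(2·277 − 1) = 277·553 = 153181.

153181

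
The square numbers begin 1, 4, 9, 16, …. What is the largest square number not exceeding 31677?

31329

Solve n² ≤ 31677 for integer n.
n = 177 gives 31329 ≤ 31677, while n = 178 gives 31684 > 31677; so the answer is 31329.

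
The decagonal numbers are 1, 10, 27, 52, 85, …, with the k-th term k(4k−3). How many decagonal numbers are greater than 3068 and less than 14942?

The n-th decagonal number is n(4n−3).
Smallest index with value > 3068: n = 29 (giving 3277).
Largest index with value < 14942: n = 61 (giving 14701).
Indices 29 through 61: 33 terms.

33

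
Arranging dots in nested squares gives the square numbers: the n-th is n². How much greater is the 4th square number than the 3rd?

n² − (n−1)² = 2n − 1, so 4² − 3² = 2·4 − 1 = 7.

7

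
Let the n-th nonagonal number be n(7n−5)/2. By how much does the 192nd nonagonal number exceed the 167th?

31350

192·(7·192 − 5)/2 = 128544 and 167·(7·167 − 5)/2 = 97194.
Difference: 128544 − 97194 = 31350.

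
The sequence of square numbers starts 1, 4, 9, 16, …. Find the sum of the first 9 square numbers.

Σ_{i=1}^{9} i² = 9·10·19/6 = 285.

285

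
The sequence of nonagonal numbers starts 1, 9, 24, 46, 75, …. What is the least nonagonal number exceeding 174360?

175056

Solve n(7n−5)/2 > 174360 for integer n.
The largest n with value ≤ 174360 is 223 (since 173494 ≤ 174360 < 175056), so the first above is n = 224, value 175056.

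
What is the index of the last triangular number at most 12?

4

Solve n(n+1)/2 ≤ 12 for integer n.
n = 4 gives 10 ≤ 12, while n = 5 gives 15 > 12; so the answer is index 4.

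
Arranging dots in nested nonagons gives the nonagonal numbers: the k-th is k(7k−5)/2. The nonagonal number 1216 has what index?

19

Set n(7n−5)/2 = 1216, giving 7n² − 5n − 2432 = 0.
The discriminant is 25 + 56·1216 = 68121, and √68121 = 261.
So n = (5 + 261) / 14 = 266/14 = 19.
Check: 19·(7·19 − 5)/2 = 1216. ✓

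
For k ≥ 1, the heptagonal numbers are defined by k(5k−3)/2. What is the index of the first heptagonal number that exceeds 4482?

Solve n(5n−3)/2 > 4482 for integer n.
The largest n with value ≤ 4482 is 42 (since 4347 ≤ 4482 < 4558), so the first above is n = 43, value 4558.

43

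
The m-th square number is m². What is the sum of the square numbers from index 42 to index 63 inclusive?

61523

Σ_{i=42}^{63} i² = 85344 − 23821 = 61523.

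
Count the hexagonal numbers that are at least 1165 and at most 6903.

The n-th hexagonal number is n(2n−1).
Smallest index with value ≥ 1165: n = 25 (giving 1225).
Largest index with value ≤ 6903: n = 59 (giving 6903).
Indices 25 through 59: 35 terms.

35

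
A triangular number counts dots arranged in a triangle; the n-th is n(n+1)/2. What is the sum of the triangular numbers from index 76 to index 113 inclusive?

173755

Σ i(i+1)/2 = (Σi² + Σi) / 2 over i = 76..113.
Σi = 6441 − 2850 = 3591 and Σi² = 487369 − 143450 = 343919.
(1·343919 + 1·3591) / 2 = 347510/2 = 173755.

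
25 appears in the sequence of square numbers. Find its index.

We need n² = 25, so n = √25 = 5.

5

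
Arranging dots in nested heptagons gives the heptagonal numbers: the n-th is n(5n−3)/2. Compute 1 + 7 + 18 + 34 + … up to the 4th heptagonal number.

60

Σ i(5i−3)/2 = (5Σi² − 3Σi) / 2 over i = 1..4.
Σi = 10 and Σi² = 30.
(5·30 − 3·10) / 2 = 120/2 = 60.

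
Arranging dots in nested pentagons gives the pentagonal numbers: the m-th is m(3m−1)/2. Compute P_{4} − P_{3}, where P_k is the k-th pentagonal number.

10

Consecutive pentagonal numbers differ by 3n − 2: here 3·4 − 2 = 10.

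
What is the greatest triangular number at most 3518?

3486

Solve n(n+1)/2 ≤ 3518 for integer n.
n = 83 gives 3486 ≤ 3518, while n = 84 gives 3570 > 3518; so the answer is 3486.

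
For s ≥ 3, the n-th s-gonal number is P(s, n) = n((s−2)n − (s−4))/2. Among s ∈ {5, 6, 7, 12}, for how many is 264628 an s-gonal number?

s = 5: P(5, 420) = 264390 and P(5, 421) = 265651; 264628 is not s-gonal.
s = 6: P(6, 364) = 264628. ✓
s = 7: P(7, 325) = 263575 and P(7, 326) = 265201; 264628 is not s-gonal.
s = 12: P(12, 230) = 263580 and P(12, 231) = 265881; 264628 is not s-gonal.
Hits: s ∈ {6} → 1.

1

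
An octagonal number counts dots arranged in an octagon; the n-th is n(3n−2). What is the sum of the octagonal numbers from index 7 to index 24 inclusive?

Σ i(3i−2) = 3Σi² − 2Σi over i = 7..24.
Σi = 300 − 21 = 279 and Σi² = 4900 − 91 = 4809.
3·4809 − 2·279 = 13869.

13869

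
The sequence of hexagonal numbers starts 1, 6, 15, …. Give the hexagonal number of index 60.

60·(2·60 − 1) = 60·119 = 7140.

7140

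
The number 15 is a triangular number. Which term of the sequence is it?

5

Set n(n+1)/2 = 15, giving n² + n − 30 = 0.
So n = (-1 + 11) / 2 = 10/2 = 5.
Check: 5·6/2 = 15. ✓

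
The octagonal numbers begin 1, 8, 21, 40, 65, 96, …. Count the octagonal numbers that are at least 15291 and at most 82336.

95

The n-th octagonal number is n(3n−2).
Smallest index with value ≥ 15291: n = 72 (giving 15408).
Largest index with value ≤ 82336: n = 166 (giving 82336).
Indices 72 through 166: 95 terms.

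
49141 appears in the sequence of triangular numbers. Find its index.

Set n(n+1)/2 = 49141, giving n² + n − 98282 = 0.
The discriminant is 1 + 8·49141 = 393129, and √393129 = 627.
So n = (-1 + 627) / 2 = 626/2 = 313.

313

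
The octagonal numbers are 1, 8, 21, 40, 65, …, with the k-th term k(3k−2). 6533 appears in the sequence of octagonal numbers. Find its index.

47

Set n(3n−2) = 6533, giving 3n² − 2n − 6533 = 0.
The discriminant is 4 + 12·6533 = 78400, and √78400 = 280.
So n = (2 + 280) / 6 = 282/6 = 47.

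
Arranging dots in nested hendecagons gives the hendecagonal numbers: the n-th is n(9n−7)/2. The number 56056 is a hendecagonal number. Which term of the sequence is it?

Set n(9n−7)/2 = 56056, giving 9n² − 7n − 112112 = 0.
The discriminant is 49 + 72·56056 = 4036081, and √4036081 = 2009.
So n = (7 + 2009) / 18 = 2016/18 = 112.

112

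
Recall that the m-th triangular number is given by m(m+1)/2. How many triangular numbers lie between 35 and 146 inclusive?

The n-th triangular number is n(n+1)/2.
Smallest index with value ≥ 35: n = 8 (giving 36).
Largest index with value ≤ 146: n = 16 (giving 136).
Indices 8 through 16: 9 terms.

9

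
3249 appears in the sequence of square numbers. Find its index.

We need n² = 3249, so n = √3249 = 57.

57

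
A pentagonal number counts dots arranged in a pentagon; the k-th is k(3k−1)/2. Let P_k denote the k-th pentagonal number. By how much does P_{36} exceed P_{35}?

106

Consecutive pentagonal numbers differ by 3n − 2: here 3·36 − 2 = 106.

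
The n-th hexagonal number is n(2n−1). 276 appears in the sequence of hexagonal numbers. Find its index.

12

Set n(2n−1) = 276, giving 2n² − n − 276 = 0.
The discriminant is 1 + 8·276 = 2209, and √2209 = 47.
So n = (1 + 47) / 4 = 48/4 = 12.
Check: 12·(2·12 − 1) = 276. ✓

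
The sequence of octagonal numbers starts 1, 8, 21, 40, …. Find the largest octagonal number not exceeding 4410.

4256

Solve n(3n−2) ≤ 4410 for integer n.
n = 38 gives 4256 ≤ 4410, while n = 39 gives 4485 > 4410; so the answer is 4256.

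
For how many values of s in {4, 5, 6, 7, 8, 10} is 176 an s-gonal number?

2

s = 4: P(4, 13) = 169 and P(4, 14) = 196; 176 is not s-gonal.
s = 5: P(5, 11) = 176. ✓
s = 6: P(6, 9) = 153 and P(6, 10) = 190; 176 is not s-gonal.
s = 7: P(7, 8) = 148 and P(7, 9) = 189; 176 is not s-gonal.
s = 8: P(8, 8) = 176. ✓
s = 10: P(10, 7) = 175 and P(10, 8) = 232; 176 is not s-gonal.
Hits: s ∈ {5, 8} → 2.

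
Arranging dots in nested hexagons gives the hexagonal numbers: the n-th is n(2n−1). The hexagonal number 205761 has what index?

321

Set n(2n−1) = 205761, giving 2n² − n − 205761 = 0.
The discriminant is 1 + 8·205761 = 1646089, and √1646089 = 1283.
So n = (1 + 1283) / 4 = 1284/4 = 321.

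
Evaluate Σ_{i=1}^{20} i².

Σ_{i=1}^{20} i² = 20·21·41/6 = 2870.

2870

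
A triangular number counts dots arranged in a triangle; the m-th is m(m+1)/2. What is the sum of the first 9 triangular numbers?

165

Σ i(i+1)/2 = (Σi² + Σi) / 2 over i = 1..9.
Σi = 45 and Σi² = 285.
(1·285 + 1·45) / 2 = 330/2 = 165.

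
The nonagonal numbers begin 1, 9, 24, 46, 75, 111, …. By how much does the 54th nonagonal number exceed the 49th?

54·(7·54 − 5)/2 = 10071 and 49·(7·49 − 5)/2 = 8281.
Difference: 10071 − 8281 = 1790.

1790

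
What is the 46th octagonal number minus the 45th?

Consecutive octagonal numbers differ by 6n − 5: here 6·46 − 5 = 271.

271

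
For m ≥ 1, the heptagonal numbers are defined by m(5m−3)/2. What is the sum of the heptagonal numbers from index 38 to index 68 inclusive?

221433

Σ i(5i−3)/2 = (5Σi² − 3Σi) / 2 over i = 38..68.
Σi = 2346 − 703 = 1643 and Σi² = 107134 − 17575 = 89559.
(5·89559 − 3·1643) / 2 = 442866/2 = 221433.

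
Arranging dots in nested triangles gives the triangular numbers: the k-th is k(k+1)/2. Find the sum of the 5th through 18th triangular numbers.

1120

Σ i(i+1)/2 = (Σi² + Σi) / 2 over i = 5..18.
Σi = 171 − 10 = 161 and Σi² = 2109 − 30 = 2079.
(1·2079 + 1·161) / 2 = 2240/2 = 1120.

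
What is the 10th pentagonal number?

145

10·(3·10 − 1)/2 = 10·29/2 = 145.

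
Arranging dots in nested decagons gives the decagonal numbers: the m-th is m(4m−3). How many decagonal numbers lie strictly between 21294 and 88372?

76

The n-th decagonal number is n(4n−3).
Smallest index with value > 21294: n = 74 (giving 21682).
Largest index with value < 88372: n = 149 (giving 88357).
Indices 74 through 149: 76 terms.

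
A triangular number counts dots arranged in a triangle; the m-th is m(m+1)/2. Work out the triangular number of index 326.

The 326th triangular number is n(n+1)/2 with n = 326.
326·327/2 = 106602/2 = 53301.

53301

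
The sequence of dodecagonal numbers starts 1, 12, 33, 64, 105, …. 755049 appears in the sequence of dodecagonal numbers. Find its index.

389

Set n(5n−4) = 755049, giving 5n² − 4n − 755049 = 0.
The discriminant is 16 + 20·755049 = 15100996, and √15100996 = 3886.
So n = (4 + 3886) / 10 = 3890/10 = 389.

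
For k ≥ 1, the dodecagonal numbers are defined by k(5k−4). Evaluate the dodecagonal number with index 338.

569868

The 338th dodecagonal number is n(5n−4) with n = 338.
338·(5·338 − 4) = 338·1686 = 569868.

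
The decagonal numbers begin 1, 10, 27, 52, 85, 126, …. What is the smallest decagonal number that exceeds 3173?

Solve n(4n−3) > 3173 for integer n.
The largest n with value ≤ 3173 is 28 (since 3052 ≤ 3173 < 3277), so the first above is n = 29, value 3277.

3277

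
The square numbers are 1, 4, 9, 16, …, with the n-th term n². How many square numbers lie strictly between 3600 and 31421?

The n-th square number is n².
Smallest index with value > 3600: n = 61 (giving 3721).
Largest index with value < 31421: n = 177 (giving 31329).
Indices 61 through 177: 117 terms.

117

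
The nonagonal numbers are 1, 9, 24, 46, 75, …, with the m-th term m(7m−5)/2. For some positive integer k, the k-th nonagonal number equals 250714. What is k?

Set n(7n−5)/2 = 250714, giving 7n² − 5n − 501428 = 0.
The discriminant is 25 + 56·250714 = 14040009, and √14040009 = 3747.
So n = (5 + 3747) / 14 = 3752/14 = 268.
Check: 268·(7·268 − 5)/2 = 250714. ✓

268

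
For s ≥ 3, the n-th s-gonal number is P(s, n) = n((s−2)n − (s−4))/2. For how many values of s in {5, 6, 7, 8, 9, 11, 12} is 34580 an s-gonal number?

1

s = 5: P(5, 152) = 34580. ✓
s = 6: P(6, 131) = 34191 and P(6, 132) = 34716; 34580 is not s-gonal.
s = 7: P(7, 117) = 34047 and P(7, 118) = 34633; 34580 is not s-gonal.
s = 8: P(8, 107) = 34133 and P(8, 108) = 34776; 34580 is not s-gonal.
s = 9: P(9, 99) = 34056 and P(9, 100) = 34750; 34580 is not s-gonal.
s = 11: P(11, 88) = 34540 and P(11, 89) = 35333; 34580 is not s-gonal.
s = 12: P(12, 83) = 34113 and P(12, 84) = 34944; 34580 is not s-gonal.
Hits: s ∈ {5} → 1.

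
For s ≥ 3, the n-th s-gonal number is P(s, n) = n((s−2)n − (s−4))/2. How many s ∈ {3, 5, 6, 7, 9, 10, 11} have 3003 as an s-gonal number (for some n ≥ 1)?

2

s = 3: P(3, 77) = 3003. ✓
s = 5: P(5, 44) = 2882 and P(5, 45) = 3015; 3003 is not s-gonal.
s = 6: P(6, 39) = 3003. ✓
s = 7: P(7, 34) = 2839 and P(7, 35) = 3010; 3003 is not s-gonal.
s = 9: P(9, 29) = 2871 and P(9, 30) = 3075; 3003 is not s-gonal.
s = 10: P(10, 27) = 2835 and P(10, 28) = 3052; 3003 is not s-gonal.
s = 11: P(11, 26) = 2951 and P(11, 27) = 3186; 3003 is not s-gonal.
Hits: s ∈ {3, 6} → 2.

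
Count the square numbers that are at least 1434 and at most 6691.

44

The n-th square number is n².
Smallest index with value ≥ 1434: n = 38 (giving 1444).
Largest index with value ≤ 6691: n = 81 (giving 6561).
Indices 38 through 81: 44 terms.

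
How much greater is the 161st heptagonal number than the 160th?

801

Consecutive heptagonal numbers differ by 5n − 4: here 5·161 − 4 = 801.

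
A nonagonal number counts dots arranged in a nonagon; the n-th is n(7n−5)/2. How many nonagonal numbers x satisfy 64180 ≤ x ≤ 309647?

The n-th nonagonal number is n(7n−5)/2.
Smallest index with value ≥ 64180: n = 136 (giving 64396).
Largest index with value ≤ 309647: n = 297 (giving 307989).
Indices 136 through 297: 162 terms.

162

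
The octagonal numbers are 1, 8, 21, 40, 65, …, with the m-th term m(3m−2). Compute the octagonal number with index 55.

The 55th octagonal number is n(3n−2) with n = 55.
55·(3·55 − 2) = 55·163 = 8965.

8965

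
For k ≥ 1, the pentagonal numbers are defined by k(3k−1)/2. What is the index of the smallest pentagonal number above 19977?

116

Solve n(3n−1)/2 > 19977 for integer n.
The largest n with value ≤ 19977 is 115 (since 19780 ≤ 19977 < 20126), so the first above is n = 116, value 20126.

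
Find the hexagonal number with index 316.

199396

The 316th hexagonal number is n(2n−1) with n = 316.
316·(2·316 − 1) = 316·631 = 199396.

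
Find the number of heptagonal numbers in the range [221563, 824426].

The n-th heptagonal number is n(5n−3)/2.
Smallest index with value ≥ 221563: n = 298 (giving 221563).
Largest index with value ≤ 824426: n = 574 (giving 822829).
Indices 298 through 574: 277 terms.

277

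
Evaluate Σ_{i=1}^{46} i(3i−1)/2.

49726

Σ i(3i−1)/2 = (3Σi² − Σi) / 2 over i = 1..46.
Σi = 1081 and Σi² = 33511.
(3·33511 − 1·1081) / 2 = 99452/2 = 49726.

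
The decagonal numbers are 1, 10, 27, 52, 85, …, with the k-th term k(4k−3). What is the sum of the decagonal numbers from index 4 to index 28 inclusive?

29600

Σ i(4i−3) = 4Σi² − 3Σi over i = 4..28.
Σi = 406 − 6 = 400 and Σi² = 7714 − 14 = 7700.
4·7700 − 3·400 = 29600.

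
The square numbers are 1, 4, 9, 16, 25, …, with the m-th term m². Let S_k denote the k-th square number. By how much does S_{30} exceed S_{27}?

30² = 900 and 27² = 729.
Difference: 900 − 729 = 171.

171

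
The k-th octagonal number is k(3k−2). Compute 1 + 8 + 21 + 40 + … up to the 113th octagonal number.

Σ i(3i−2) = 3Σi² − 2Σi over i = 1..113.
Σi = 6441 and Σi² = 487369.
3·487369 − 2·6441 = 1449225.

1449225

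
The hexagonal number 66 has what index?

Set n(2n−1) = 66, giving 2n² − n − 66 = 0.
The discriminant is 1 + 8·66 = 529, and √529 = 23.
So n = (1 + 23) / 4 = 24/4 = 6.

6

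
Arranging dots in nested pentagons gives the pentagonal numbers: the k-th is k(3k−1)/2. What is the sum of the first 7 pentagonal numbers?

Σ i(3i−1)/2 = (3Σi² − Σi) / 2 over i = 1..7.
Σi = 28 and Σi² = 140.
(3·140 − 1·28) / 2 = 392/2 = 196.

196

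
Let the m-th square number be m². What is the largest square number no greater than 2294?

2209

Solve n² ≤ 2294 for integer n.
n = 47 gives 2209 ≤ 2294, while n = 48 gives 2304 > 2294; so the answer is 2209.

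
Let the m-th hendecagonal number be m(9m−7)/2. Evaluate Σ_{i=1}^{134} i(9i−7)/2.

Σ i(9i−7)/2 = (9Σi² − 7Σi) / 2 over i = 1..134.
Σi = 9045 and Σi² = 811035.
(9·811035 − 7·9045) / 2 = 7236000/2 = 3618000.

3618000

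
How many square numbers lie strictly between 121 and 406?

9

The n-th square number is n².
Smallest index with value > 121: n = 12 (giving 144).
Largest index with value < 406: n = 20 (giving 400).
Indices 12 through 20: 9 terms.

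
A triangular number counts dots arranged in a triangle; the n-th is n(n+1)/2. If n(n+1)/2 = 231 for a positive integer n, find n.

Set n(n+1)/2 = 231, giving n² + n − 462 = 0.
The discriminant is 1 + 8·231 = 1849, and √1849 = 43.
So n = (-1 + 43) / 2 = 42/2 = 21.
Check: 21·22/2 = 231. ✓

21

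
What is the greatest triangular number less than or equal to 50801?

Solve n(n+1)/2 ≤ 50801 for integer n.
n = 318 gives 50721 ≤ 50801, while n = 319 gives 51040 > 50801; so the answer is 50721.

50721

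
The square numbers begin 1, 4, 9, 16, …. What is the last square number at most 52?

Solve n² ≤ 52 for integer n.
n = 7 gives 49 ≤ 52, while n = 8 gives 64 > 52; so the answer is 49.

49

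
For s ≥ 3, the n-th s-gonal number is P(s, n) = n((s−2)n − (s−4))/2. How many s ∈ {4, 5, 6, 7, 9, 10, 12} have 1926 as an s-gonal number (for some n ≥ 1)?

s = 4: P(4, 43) = 1849 and P(4, 44) = 1936; 1926 is not s-gonal.
s = 5: P(5, 36) = 1926. ✓
s = 6: P(6, 31) = 1891 and P(6, 32) = 2016; 1926 is not s-gonal.
s = 7: P(7, 28) = 1918 and P(7, 29) = 2059; 1926 is not s-gonal.
s = 9: P(9, 23) = 1794 and P(9, 24) = 1956; 1926 is not s-gonal.
s = 10: P(10, 22) = 1870 and P(10, 23) = 2047; 1926 is not s-gonal.
s = 12: P(12, 20) = 1920 and P(12, 21) = 2121; 1926 is not s-gonal.
Hits: s ∈ {5} → 1.

1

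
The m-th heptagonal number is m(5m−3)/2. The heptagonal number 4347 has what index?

Set n(5n−3)/2 = 4347, giving 5n² − 3n − 8694 = 0.
The discriminant is 9 + 40·4347 = 173889, and √173889 = 417.
So n = (3 + 417) / 10 = 420/10 = 42.

42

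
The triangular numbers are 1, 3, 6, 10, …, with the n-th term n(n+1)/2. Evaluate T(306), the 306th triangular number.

The 306th triangular number is n(n+1)/2 with n = 306.
306·307/2 = 93942/2 = 46971.

46971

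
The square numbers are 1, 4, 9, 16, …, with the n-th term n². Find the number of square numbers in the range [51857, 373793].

The n-th square number is n².
Smallest index with value ≥ 51857: n = 228 (giving 51984).
Largest index with value ≤ 373793: n = 611 (giving 373321).
Indices 228 through 611: 384 terms.

384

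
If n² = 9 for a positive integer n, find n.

We need n² = 9, so n = √9 = 3.
Check: 3² = 9. ✓

3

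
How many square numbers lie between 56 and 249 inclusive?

The n-th square number is n².
Smallest index with value ≥ 56: n = 8 (giving 64).
Largest index with value ≤ 249: n = 15 (giving 225).
Indices 8 through 15: 8 terms.

8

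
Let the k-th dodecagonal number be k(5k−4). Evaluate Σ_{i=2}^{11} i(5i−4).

2265

Σ i(5i−4) = 5Σi² − 4Σi over i = 2..11.
Σi = 66 − 1 = 65 and Σi² = 506 − 1 = 505.
5·505 − 4·65 = 2265.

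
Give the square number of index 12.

The 12th square number is n² with n = 12.
12² = 144.

144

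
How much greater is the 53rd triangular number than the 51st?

105

53·54/2 = 1431 and 51·52/2 = 1326.
Difference: 1431 − 1326 = 105.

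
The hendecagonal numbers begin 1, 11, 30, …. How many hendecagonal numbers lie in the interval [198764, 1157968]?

The n-th hendecagonal number is n(9n−7)/2.
Smallest index with value ≥ 198764: n = 211 (giving 199606).
Largest index with value ≤ 1157968: n = 507 (giving 1154946).
Indices 211 through 507: 297 terms.

297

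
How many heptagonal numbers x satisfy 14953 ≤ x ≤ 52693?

The n-th heptagonal number is n(5n−3)/2.
Smallest index with value ≥ 14953: n = 78 (giving 15093).
Largest index with value ≤ 52693: n = 145 (giving 52345).
Indices 78 through 145: 68 terms.

68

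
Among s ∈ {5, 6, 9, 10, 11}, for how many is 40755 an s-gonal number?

2

s = 5: P(5, 165) = 40755. ✓
s = 6: P(6, 143) = 40755. ✓
s = 9: P(9, 108) = 40554 and P(9, 109) = 41311; 40755 is not s-gonal.
s = 10: P(10, 101) = 40501 and P(10, 102) = 41310; 40755 is not s-gonal.
s = 11: P(11, 95) = 40280 and P(11, 96) = 41136; 40755 is not s-gonal.
Hits: s ∈ {5, 6} → 2.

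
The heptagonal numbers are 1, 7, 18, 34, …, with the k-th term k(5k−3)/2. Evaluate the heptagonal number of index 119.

The 119th heptagonal number is n(5n−3)/2 with n = 119.
119·(5·119 − 3)/2 = 119·592/2 = 119·296 = 35224.

35224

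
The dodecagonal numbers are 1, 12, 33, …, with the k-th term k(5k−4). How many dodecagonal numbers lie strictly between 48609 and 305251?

The n-th dodecagonal number is n(5n−4).
Smallest index with value > 48609: n = 100 (giving 49600).
Largest index with value < 305251: n = 247 (giving 304057).
Indices 100 through 247: 148 terms.

148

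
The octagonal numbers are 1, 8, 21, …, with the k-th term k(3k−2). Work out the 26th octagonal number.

The 26th octagonal number is n(3n−2) with n = 26.
26·(3·26 − 2) = 26·76 = 1976.

1976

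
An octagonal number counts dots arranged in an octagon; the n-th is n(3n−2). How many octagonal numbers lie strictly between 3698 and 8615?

18

The n-th octagonal number is n(3n−2).
Smallest index with value > 3698: n = 36 (giving 3816).
Largest index with value < 8615: n = 53 (giving 8321).
Indices 36 through 53: 18 terms.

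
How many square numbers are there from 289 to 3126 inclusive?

39

The n-th square number is n².
Smallest index with value ≥ 289: n = 17 (giving 289).
Largest index with value ≤ 3126: n = 55 (giving 3025).
Indices 17 through 55: 39 terms.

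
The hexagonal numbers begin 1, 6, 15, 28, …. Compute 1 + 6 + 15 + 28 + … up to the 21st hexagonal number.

Σ i(2i−1) = 2Σi² − Σi over i = 1..21.
Σi = 231 and Σi² = 3311.
2·3311 − 1·231 = 6391.

6391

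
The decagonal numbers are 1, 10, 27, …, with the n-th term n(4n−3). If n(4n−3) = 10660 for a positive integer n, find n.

Set n(4n−3) = 10660, giving 4n² − 3n − 10660 = 0.
The discriminant is 9 + 16·10660 = 170569, and √170569 = 413.
So n = (3 + 413) / 8 = 416/8 = 52.
Check: 52·(4·52 − 3) = 10660. ✓

52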